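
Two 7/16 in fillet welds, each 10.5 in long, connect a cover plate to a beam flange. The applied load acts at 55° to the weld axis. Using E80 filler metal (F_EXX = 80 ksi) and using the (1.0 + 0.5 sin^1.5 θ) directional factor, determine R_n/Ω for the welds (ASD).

R_n/Ω ≈ 214 kip

t_e = 0.707 × 0.4375 = 0.3093 in; A_we = 0.3093 × 21 = 6.496 in².
Directional factor: 1.0 + 0.5 sin^1.5(55°) = 1.371.
F_nw = 0.6 × 80 × 1.371 = 65.79 ksi.
R_n/Ω = (65.79 × 6.496) / 2.0 = 213.7 kip.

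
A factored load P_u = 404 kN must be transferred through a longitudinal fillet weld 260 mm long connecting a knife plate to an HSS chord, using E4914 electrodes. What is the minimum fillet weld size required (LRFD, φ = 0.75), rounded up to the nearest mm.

E49XX → F_EXX = 490 MPa.
Total weld length L = 260 mm.
Required throat t_e = P_u / (φ × 0.6 F_EXX × L) = 404 / (0.75 × 0.6 × 490 × 260 × 10⁻³) = 7.047 mm.
Required leg w = t_e / 0.707 = 9.967 mm → use 10 mm.

w = 10 mm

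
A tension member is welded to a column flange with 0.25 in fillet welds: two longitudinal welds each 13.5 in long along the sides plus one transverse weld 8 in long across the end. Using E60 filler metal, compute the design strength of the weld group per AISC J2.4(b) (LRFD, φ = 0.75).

E60XX → F_EXX = 60 ksi.
t_e = 0.707 × 0.25 = 0.1767 in.
R_nwl = 0.6 × 60 × 0.1767 × 27 = 171.8 kips (longitudinal, 2 welds).
R_nwt = 0.6 × 60 × 0.1767 × 8 = 50.9 kips (transverse, base value).
(i) R_nwl + R_nwt = 222.7 kips; (ii) 0.85 R_nwl + 1.5 R_nwt = 222.4 kips.
R_n = max = 222.7 kips [governs: (i)]; φR_n = 167 kips.

φR_n ≈ 167 kips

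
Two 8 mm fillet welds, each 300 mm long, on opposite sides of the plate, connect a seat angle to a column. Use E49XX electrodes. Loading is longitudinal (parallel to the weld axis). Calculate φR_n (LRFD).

E49XX → F_EXX = 490 MPa.
Effective throat t_e = 0.707 × 8 = 5.656 mm.
Total length L = 600 mm; A_we = 5.656 × 600 = 3394 mm².
F_nw = 0.6 F_EXX = 0.6 × 490 = 294 MPa.
φR_n = 0.75 × 294 × 3394 × 10⁻³ = 748.3 kN.

φR_n ≈ 748 kN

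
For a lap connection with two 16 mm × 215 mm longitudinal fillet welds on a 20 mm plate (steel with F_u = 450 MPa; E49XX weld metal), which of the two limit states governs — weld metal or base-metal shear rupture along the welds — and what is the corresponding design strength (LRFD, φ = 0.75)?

φR_n ≈ 1070 kN (weld metal governs)

E49XX → F_EXX = 490 MPa.
t_e = 0.707 × 16 = 11.31 mm; L = 430 mm.
Weld metal: φR_n = 0.75 × 0.6 × 490 × 11.31 × 430 × 10⁻³ = 1073 kN.
Base metal (shear rupture): φR_n = 0.75 × 0.6 × 450 × 20 × 430 × 10⁻³ = 1742 kN.
Governing: weld metal.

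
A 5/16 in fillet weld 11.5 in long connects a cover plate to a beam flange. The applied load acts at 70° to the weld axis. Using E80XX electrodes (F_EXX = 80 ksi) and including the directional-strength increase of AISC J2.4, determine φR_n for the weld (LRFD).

φR_n ≈ 133 kips

t_e = 0.707 × 0.3125 = 0.2209 in; A_we = 0.2209 × 11.5 = 2.541 in².
Directional factor: 1.0 + 0.5 sin^1.5(70°) = 1.455.
F_nw = 0.6 × 80 × 1.455 = 69.86 ksi.
φR_n = 0.75 × 69.86 × 2.541 = 133.1 kips.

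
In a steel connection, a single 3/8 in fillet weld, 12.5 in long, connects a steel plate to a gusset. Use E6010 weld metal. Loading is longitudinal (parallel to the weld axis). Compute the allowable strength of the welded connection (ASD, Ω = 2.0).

R_n/Ω ≈ 59.7 kips

E60XX → F_EXX = 60 ksi.
Effective throat t_e = 0.707 × 0.375 = 0.2651 in.
Total length L = 12.5 in; A_we = 0.2651 × 12.5 = 3.314 in².
F_nw = 0.6 F_EXX = 0.6 × 60 = 36 ksi.
R_n = 36 × 3.314 = 119.3 kips; R_n/Ω = 119.3/2.0 = 59.65 kips.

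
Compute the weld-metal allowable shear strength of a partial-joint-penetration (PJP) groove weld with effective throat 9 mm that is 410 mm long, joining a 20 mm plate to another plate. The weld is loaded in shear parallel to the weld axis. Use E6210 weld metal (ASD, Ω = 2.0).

R_n/Ω ≈ 686 kN

E62XX → F_EXX = 620 MPa.
Effective throat (given) t_e = 9 mm.
A_we = 9 × 410 = 3690 mm².
F_nw = 0.6 F_EXX = 372 MPa.
R_n/Ω = (372 × 3690) / 2.0 × 10⁻³ = 686.3 kN.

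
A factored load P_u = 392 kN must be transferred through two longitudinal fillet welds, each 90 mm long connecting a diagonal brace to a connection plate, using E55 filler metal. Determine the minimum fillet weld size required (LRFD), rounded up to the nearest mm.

E55XX → F_EXX = 550 MPa.
Total weld length L = 180 mm.
Required throat t_e = P_u / (φ × 0.6 F_EXX × L) = 392 / (0.75 × 0.6 × 550 × 180 × 10⁻³) = 8.799 mm.
Required leg w = t_e / 0.707 = 12.45 mm → use 13 mm.

w = 13 mm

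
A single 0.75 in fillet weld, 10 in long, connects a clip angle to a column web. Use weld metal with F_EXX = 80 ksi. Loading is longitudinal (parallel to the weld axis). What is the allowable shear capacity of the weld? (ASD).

Effective throat t_e = 0.707 × 0.75 = 0.5302 in.
Total length L = 10 in; A_we = 0.5302 × 10 = 5.303 in².
F_nw = 0.6 F_EXX = 0.6 × 80 = 48 ksi.
R_n = 48 × 5.303 = 254.5 kips; R_n/Ω = 254.5/2.0 = 127.3 kips.

R_n/Ω ≈ 127 kips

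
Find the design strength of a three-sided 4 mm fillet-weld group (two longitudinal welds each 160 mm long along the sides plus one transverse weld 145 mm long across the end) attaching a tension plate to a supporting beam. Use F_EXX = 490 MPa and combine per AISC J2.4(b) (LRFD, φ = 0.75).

φR_n ≈ 305 kN

t_e = 0.707 × 4 = 2.828 mm.
R_nwl = 0.6 × 490 × 2.828 × 320 × 10⁻³ = 266.1 kN (longitudinal, 2 welds).
R_nwt = 0.6 × 490 × 2.828 × 145 × 10⁻³ = 120.6 kN (transverse, base value).
(i) R_nwl + R_nwt = 386.6 kN; (ii) 0.85 R_nwl + 1.5 R_nwt = 407 kN.
R_n = max = 407 kN [governs: (ii)]; φR_n = 305.2 kN.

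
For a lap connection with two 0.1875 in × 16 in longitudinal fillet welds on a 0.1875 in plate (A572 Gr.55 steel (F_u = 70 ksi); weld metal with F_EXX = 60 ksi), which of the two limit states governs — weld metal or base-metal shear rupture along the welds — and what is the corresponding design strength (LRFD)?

φR_n ≈ 115 kips (weld metal governs)

t_e = 0.707 × 0.1875 = 0.1326 in; L = 32 in.
Weld metal: φR_n = 0.75 × 0.6 × 60 × 0.1326 × 32 = 114.5 kips.
Base metal (shear rupture): φR_n = 0.75 × 0.6 × 70 × 0.1875 × 32 = 189 kips.
Governing: weld metal.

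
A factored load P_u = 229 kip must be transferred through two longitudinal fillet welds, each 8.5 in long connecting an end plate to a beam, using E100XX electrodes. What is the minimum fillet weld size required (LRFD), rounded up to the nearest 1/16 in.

w = 7/16 in

E100XX → F_EXX = 100 ksi.
Total weld length L = 17 in.
Required throat t_e = P_u / (φ × 0.6 F_EXX × L) = 229 / (0.75 × 0.6 × 100 × 17) = 0.2993 in.
Required leg w = t_e / 0.707 = 0.4234 in → use 7/16 in.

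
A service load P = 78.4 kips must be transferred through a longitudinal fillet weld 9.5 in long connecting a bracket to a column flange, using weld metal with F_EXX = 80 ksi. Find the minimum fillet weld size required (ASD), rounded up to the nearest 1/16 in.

Total weld length L = 9.5 in.
Required throat t_e = P × Ω / (0.6 F_EXX × L) = 78.4 × 2.0 / (0.6 × 80 × 9.5) = 0.3439 in.
Required leg w = t_e / 0.707 = 0.4864 in → use 1/2 in.

w = 1/2 in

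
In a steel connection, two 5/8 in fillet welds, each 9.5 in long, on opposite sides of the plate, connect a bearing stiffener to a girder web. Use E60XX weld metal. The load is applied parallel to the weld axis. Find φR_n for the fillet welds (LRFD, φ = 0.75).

φR_n ≈ 227 kip

E60XX → F_EXX = 60 ksi.
Effective throat t_e = 0.707 × 0.625 = 0.4419 in.
Total length L = 19 in; A_we = 0.4419 × 19 = 8.396 in².
F_nw = 0.6 F_EXX = 0.6 × 60 = 36 ksi.
φR_n = 0.75 × 36 × 8.396 = 226.7 kip.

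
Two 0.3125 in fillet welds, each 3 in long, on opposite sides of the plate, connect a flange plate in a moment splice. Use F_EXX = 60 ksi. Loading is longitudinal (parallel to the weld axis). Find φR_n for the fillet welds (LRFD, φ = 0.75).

φR_n ≈ 35.8 kip

Effective throat t_e = 0.707 × 0.3125 = 0.2209 in.
Total length L = 6 in; A_we = 0.2209 × 6 = 1.326 in².
F_nw = 0.6 F_EXX = 0.6 × 60 = 36 ksi.
φR_n = 0.75 × 36 × 1.326 = 35.79 kip.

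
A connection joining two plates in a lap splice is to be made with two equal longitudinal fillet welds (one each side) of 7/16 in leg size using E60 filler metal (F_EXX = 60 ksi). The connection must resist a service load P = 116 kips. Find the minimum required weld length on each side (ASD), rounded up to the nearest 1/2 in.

Throat t_e = 0.707 × 0.4375 = 0.3093 in.
r_n/Ω = (0.6 × 60 × 0.3093) / 2.0 = 5.568 kip/in.
L_req = P / (r_n/Ω) = 116 / 5.568 = 20.83 in total.
Per side: 20.83 / 2 = 10.42 in.
Round up → use L = 10.5 in on each side.

L = 10.5 in on each side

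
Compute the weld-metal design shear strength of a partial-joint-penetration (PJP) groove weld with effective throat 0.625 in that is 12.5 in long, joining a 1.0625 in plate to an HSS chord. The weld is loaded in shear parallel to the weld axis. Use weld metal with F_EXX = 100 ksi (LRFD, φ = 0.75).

φR_n ≈ 352 kips

Effective throat (given) t_e = 0.625 in.
A_we = 0.625 × 12.5 = 7.812 in².
F_nw = 0.6 F_EXX = 60 ksi.
φR_n = 0.75 × 60 × 7.812 = 351.6 kips.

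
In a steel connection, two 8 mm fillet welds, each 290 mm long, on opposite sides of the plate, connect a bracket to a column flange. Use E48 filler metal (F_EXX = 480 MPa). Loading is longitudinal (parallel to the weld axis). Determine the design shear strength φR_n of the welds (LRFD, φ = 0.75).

φR_n ≈ 709 kN

Effective throat t_e = 0.707 × 8 = 5.656 mm.
Total length L = 580 mm; A_we = 5.656 × 580 = 3280 mm².
F_nw = 0.6 F_EXX = 0.6 × 480 = 288 MPa.
φR_n = 0.75 × 288 × 3280 × 10⁻³ = 708.6 kN.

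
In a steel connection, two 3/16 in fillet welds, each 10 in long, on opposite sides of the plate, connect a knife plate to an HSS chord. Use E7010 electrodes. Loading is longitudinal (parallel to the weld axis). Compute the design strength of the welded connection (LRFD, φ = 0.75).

E70XX → F_EXX = 70 ksi.
Effective throat t_e = 0.707 × 0.1875 = 0.1326 in.
Total length L = 20 in; A_we = 0.1326 × 20 = 2.651 in².
F_nw = 0.6 F_EXX = 0.6 × 70 = 42 ksi.
φR_n = 0.75 × 42 × 2.651 = 83.51 kip.

φR_n ≈ 83.5 kip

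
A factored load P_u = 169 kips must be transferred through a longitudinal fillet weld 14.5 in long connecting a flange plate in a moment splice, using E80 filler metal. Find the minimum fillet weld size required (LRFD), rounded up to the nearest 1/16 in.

w = 1/2 in

E80XX → F_EXX = 80 ksi.
Total weld length L = 14.5 in.
Required throat t_e = P_u / (φ × 0.6 F_EXX × L) = 169 / (0.75 × 0.6 × 80 × 14.5) = 0.3238 in.
Required leg w = t_e / 0.707 = 0.4579 in → use 1/2 in.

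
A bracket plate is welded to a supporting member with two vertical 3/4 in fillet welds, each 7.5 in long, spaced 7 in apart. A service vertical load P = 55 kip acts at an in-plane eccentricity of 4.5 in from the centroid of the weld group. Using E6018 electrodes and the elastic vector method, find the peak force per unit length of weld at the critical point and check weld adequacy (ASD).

E60XX → F_EXX = 60 ksi.
Total weld length L_w = 15 in. Treat welds as unit-width lines.
Polar moment about centroid: J = 2[d³/12 + d(b/2)²] = 2[7.5³/12 + 7.5×3.5²] = 254.1 in³.
Direct shear f_v = P/L_w = 55 / 15 = 3.667 kip/in (vertical).
Torsion M = P·e = 55 × 4.5 = 247.5 kip·in.
Critical point at (x, y) = (3.5, 3.75) from centroid. f_tx = M·y/J = 3.653 kip/in; f_ty = M·x/J = 3.41 kip/in.
Resultant f_max = √[f_tx² + (f_v + f_ty)²] = √[3.653² + (3.667 + 3.41)²] = 7.964 kip/in.
Capacity per unit length: r_n/Ω = (1/2.0) × 0.6 × 60 × (0.707 × 0.75) = 9.544 kip/in.
7.964 ≤ 9.544 → adequate.

f_max ≈ 7.96 kip/in; adequate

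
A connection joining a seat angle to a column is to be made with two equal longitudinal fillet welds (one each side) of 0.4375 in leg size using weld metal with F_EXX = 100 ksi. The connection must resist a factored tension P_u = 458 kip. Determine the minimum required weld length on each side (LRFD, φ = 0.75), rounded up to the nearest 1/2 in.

Throat t_e = 0.707 × 0.4375 = 0.3093 in.
φr_n = 0.75 × 0.6 × 100 × 0.3093 = 13.92 kip/in.
L_req = P_u / φr_n = 458 / 13.92 = 32.9 in total.
Per side: 32.9 / 2 = 16.45 in.
Round up → use L = 16.5 in on each side.

L = 16.5 in on each side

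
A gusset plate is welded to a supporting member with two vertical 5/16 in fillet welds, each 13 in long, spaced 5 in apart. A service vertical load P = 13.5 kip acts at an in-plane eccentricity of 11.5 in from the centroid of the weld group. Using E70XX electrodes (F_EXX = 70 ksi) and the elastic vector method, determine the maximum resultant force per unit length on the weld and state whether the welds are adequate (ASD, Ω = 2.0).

Total weld length L_w = 26 in. Treat welds as unit-width lines.
Polar moment about centroid: J = 2[d³/12 + d(b/2)²] = 2[13³/12 + 13×2.5²] = 528.7 in³.
Direct shear f_v = P/L_w = 13.5 / 26 = 0.5192 kip/in (vertical).
Torsion M = P·e = 13.5 × 11.5 = 155.25 kip·in.
Critical point at (x, y) = (2.5, 6.5) from centroid. f_tx = M·y/J = 1.909 kip/in; f_ty = M·x/J = 0.7342 kip/in.
Resultant f_max = √[f_tx² + (f_v + f_ty)²] = √[1.909² + (0.5192 + 0.7342)²] = 2.284 kip/in.
Capacity per unit length: r_n/Ω = (1/2.0) × 0.6 × 70 × (0.707 × 0.3125) = 4.64 kip/in.
2.284 ≤ 4.64 → adequate.

f_max ≈ 2.28 kip/in; adequate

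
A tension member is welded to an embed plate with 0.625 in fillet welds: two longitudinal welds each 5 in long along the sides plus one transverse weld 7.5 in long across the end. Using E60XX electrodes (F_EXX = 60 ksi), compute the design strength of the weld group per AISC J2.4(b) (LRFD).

t_e = 0.707 × 0.625 = 0.4419 in.
R_nwl = 0.6 × 60 × 0.4419 × 10 = 159.1 kips (longitudinal, 2 welds).
R_nwt = 0.6 × 60 × 0.4419 × 7.5 = 119.3 kips (transverse, base value).
(i) R_nwl + R_nwt = 278.4 kips; (ii) 0.85 R_nwl + 1.5 R_nwt = 314.2 kips.
R_n = max = 314.2 kips [governs: (ii)]; φR_n = 235.6 kips.

φR_n ≈ 236 kips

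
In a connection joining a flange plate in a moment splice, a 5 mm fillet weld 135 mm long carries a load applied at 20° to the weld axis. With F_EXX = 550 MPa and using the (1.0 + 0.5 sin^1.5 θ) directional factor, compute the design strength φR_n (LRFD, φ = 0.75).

φR_n ≈ 130 kN

t_e = 0.707 × 5 = 3.535 mm; A_we = 3.535 × 135 = 477.2 mm².
Directional factor: 1.0 + 0.5 sin^1.5(20°) = 1.1.
F_nw = 0.6 × 550 × 1.1 = 363 MPa.
φR_n = 0.75 × 363 × 477.2 × 10⁻³ = 129.9 kN.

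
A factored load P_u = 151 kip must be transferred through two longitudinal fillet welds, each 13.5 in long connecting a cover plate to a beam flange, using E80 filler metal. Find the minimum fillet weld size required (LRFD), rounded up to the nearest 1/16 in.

E80XX → F_EXX = 80 ksi.
Total weld length L = 27 in.
Required throat t_e = P_u / (φ × 0.6 F_EXX × L) = 151 / (0.75 × 0.6 × 80 × 27) = 0.1553 in.
Required leg w = t_e / 0.707 = 0.2197 in → use 1/4 in.

w = 1/4 in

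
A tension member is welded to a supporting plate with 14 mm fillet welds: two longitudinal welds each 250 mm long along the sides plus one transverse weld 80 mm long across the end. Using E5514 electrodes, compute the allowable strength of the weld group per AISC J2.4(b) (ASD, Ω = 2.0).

R_n/Ω ≈ 947 kN

E55XX → F_EXX = 550 MPa.
t_e = 0.707 × 14 = 9.898 mm.
R_nwl = 0.6 × 550 × 9.898 × 500 × 10⁻³ = 1633 kN (longitudinal, 2 welds).
R_nwt = 0.6 × 550 × 9.898 × 80 × 10⁻³ = 261.3 kN (transverse, base value).
(i) R_nwl + R_nwt = 1894 kN; (ii) 0.85 R_nwl + 1.5 R_nwt = 1780 kN.
R_n = max = 1894 kN [governs: (i)]; R_n/Ω = 947.2 kN.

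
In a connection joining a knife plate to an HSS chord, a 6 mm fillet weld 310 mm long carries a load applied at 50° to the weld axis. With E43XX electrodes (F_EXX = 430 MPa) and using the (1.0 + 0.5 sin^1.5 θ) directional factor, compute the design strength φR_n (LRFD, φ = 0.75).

φR_n ≈ 340 kN

t_e = 0.707 × 6 = 4.242 mm; A_we = 4.242 × 310 = 1315 mm².
Directional factor: 1.0 + 0.5 sin^1.5(50°) = 1.335.
F_nw = 0.6 × 430 × 1.335 = 344.5 MPa.
φR_n = 0.75 × 344.5 × 1315 × 10⁻³ = 339.8 kN.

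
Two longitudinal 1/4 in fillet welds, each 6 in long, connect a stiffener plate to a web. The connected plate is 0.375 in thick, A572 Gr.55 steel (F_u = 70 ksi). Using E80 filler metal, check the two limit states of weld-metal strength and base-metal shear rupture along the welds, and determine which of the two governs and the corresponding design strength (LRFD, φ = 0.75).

φR_n ≈ 76.4 kips (weld metal governs)

E80XX → F_EXX = 80 ksi.
t_e = 0.707 × 0.25 = 0.1767 in; L = 12 in.
Weld metal: φR_n = 0.75 × 0.6 × 80 × 0.1767 × 12 = 76.36 kips.
Base metal (shear rupture): φR_n = 0.75 × 0.6 × 70 × 0.375 × 12 = 141.8 kips.
Governing: weld metal.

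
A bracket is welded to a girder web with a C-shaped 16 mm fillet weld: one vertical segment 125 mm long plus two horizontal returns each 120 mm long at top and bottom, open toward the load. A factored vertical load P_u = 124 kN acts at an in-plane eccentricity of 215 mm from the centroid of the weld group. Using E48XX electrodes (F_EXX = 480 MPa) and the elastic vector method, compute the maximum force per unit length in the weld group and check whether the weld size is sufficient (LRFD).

f_max ≈ 1890 N/mm; adequate

Total weld length L_w = 365 mm. Treat welds as unit-width lines.
Centroid: x̄ = 2×120×60 / 365 = 39.45 mm from the vertical weld.
Polar moment about centroid: J = I_x + I_y = [125³/12 + 2×120×62.5²] + [125×39.45² + 2(120³/12 + 120×20.55²)] = 1684000 mm³.
Direct shear f_v = P/L_w = 124×10³ / 365 = 339.7 N/mm (vertical).
Torsion M = P·e = 124×10³ × 215 = 26660000 N·mm.
Critical point at (x, y) = (80.55, 62.5) from centroid. f_tx = M·y/J = 989.4 N/mm; f_ty = M·x/J = 1275 N/mm.
Resultant f_max = √[f_tx² + (f_v + f_ty)²] = √[989.4² + (339.7 + 1275)²] = 1894 N/mm.
Capacity per unit length: φr_n = 0.75 × 0.6 × 480 × (0.707 × 16) = 2443 N/mm.
1894 ≤ 2443 → adequate.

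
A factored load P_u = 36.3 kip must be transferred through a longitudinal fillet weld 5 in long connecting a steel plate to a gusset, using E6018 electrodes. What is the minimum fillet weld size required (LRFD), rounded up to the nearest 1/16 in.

w = 7/16 in

E60XX → F_EXX = 60 ksi.
Total weld length L = 5 in.
Required throat t_e = P_u / (φ × 0.6 F_EXX × L) = 36.3 / (0.75 × 0.6 × 60 × 5) = 0.2689 in.
Required leg w = t_e / 0.707 = 0.3803 in → use 7/16 in.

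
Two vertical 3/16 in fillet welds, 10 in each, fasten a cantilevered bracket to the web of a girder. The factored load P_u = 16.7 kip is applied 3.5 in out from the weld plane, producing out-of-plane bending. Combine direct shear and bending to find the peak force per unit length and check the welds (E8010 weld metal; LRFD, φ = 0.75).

f_max ≈ 1.94 kip/in; adequate

E80XX → F_EXX = 80 ksi.
L_w = 2 × 10 = 20 in; section modulus (unit throat) S = 2 × L²/6 = 33.33 in².
Direct shear f_v = P/L_w = 16.7/20 = 0.835 kip/in.
Moment M = P × e = 16.7 × 3.5 = 58.45 kip·in; bending f_b = M/S = 1.753 kip/in.
f_max = √(f_v² + f_b²) = √(0.835² + 1.753²) = 1.942 kip/in.
φr_n = 0.75 × 0.6 × 80 × (0.707 × 0.1875) = 4.772 kip/in → adequate.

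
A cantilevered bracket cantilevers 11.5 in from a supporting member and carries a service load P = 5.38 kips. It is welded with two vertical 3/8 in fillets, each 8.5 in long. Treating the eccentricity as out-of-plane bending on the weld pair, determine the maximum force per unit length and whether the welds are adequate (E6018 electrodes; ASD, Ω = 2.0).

f_max ≈ 2.59 kip/in; adequate

E60XX → F_EXX = 60 ksi.
L_w = 2 × 8.5 = 17 in; section modulus (unit throat) S = 2 × L²/6 = 24.08 in².
Direct shear f_v = P/L_w = 5.38/17 = 0.3165 kip/in.
Moment M = P × e = 5.38 × 11.5 = 61.87 kip·in; bending f_b = M/S = 2.569 kip/in.
f_max = √(f_v² + f_b²) = √(0.3165² + 2.569²) = 2.588 kip/in.
r_n/Ω = (1/2.0) × 0.6 × 60 × (0.707 × 0.375) = 4.772 kip/in → adequate.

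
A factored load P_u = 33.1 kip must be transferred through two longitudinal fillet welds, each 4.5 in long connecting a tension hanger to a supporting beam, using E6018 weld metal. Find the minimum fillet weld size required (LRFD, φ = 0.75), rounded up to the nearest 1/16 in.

w = 1/4 in

E60XX → F_EXX = 60 ksi.
Total weld length L = 9 in.
Required throat t_e = P_u / (φ × 0.6 F_EXX × L) = 33.1 / (0.75 × 0.6 × 60 × 9) = 0.1362 in.
Required leg w = t_e / 0.707 = 0.1927 in → use 1/4 in.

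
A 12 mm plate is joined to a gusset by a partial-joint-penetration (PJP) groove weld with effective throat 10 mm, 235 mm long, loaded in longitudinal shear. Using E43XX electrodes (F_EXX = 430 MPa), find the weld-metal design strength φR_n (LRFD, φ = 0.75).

Effective throat (given) t_e = 10 mm.
A_we = 10 × 235 = 2350 mm².
F_nw = 0.6 F_EXX = 258 MPa.
φR_n = 0.75 × 258 × 2350 × 10⁻³ = 454.7 kN.

φR_n ≈ 455 kN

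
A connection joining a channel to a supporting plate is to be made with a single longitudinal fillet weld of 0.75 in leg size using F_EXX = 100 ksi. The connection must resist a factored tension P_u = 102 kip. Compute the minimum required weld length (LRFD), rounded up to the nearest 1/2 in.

L = 4.5 in

Throat t_e = 0.707 × 0.75 = 0.5302 in.
φr_n = 0.75 × 0.6 × 100 × 0.5302 = 23.86 kip/in.
L_req = P_u / φr_n = 102 / 23.86 = 4.275 in total.
Round up → use L = 4.5 in.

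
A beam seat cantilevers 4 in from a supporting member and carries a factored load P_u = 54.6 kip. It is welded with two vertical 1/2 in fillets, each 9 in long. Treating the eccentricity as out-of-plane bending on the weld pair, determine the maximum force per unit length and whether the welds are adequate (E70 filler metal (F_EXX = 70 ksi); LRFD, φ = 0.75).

f_max ≈ 8.64 kip/in; adequate

L_w = 2 × 9 = 18 in; section modulus (unit throat) S = 2 × L²/6 = 27 in².
Direct shear f_v = P/L_w = 54.6/18 = 3.033 kip/in.
Moment M = P × e = 54.6 × 4 = 218.4 kip·in; bending f_b = M/S = 8.089 kip/in.
f_max = √(f_v² + f_b²) = √(3.033² + 8.089²) = 8.639 kip/in.
φr_n = 0.75 × 0.6 × 70 × (0.707 × 0.5) = 11.14 kip/in → adequate.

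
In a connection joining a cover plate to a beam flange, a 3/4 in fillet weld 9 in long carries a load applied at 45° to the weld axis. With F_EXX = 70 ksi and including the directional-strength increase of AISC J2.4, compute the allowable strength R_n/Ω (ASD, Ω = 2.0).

R_n/Ω ≈ 130 kip

t_e = 0.707 × 0.75 = 0.5302 in; A_we = 0.5302 × 9 = 4.772 in².
Directional factor: 1.0 + 0.5 sin^1.5(45°) = 1.297.
F_nw = 0.6 × 70 × 1.297 = 54.49 ksi.
R_n/Ω = (54.49 × 4.772) / 2.0 = 130 kip.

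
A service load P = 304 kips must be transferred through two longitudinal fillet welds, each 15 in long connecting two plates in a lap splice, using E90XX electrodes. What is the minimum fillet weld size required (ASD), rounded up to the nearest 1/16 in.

w = 9/16 in

E90XX → F_EXX = 90 ksi.
Total weld length L = 30 in.
Required throat t_e = P × Ω / (0.6 F_EXX × L) = 304 × 2.0 / (0.6 × 90 × 30) = 0.3753 in.
Required leg w = t_e / 0.707 = 0.5308 in → use 9/16 in.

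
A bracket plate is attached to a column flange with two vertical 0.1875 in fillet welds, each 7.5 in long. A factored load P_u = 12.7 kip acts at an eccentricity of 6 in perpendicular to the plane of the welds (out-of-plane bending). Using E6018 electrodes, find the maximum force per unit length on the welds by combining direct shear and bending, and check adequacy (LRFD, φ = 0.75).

f_max ≈ 4.15 kip/in; NOT adequate

E60XX → F_EXX = 60 ksi.
L_w = 2 × 7.5 = 15 in; section modulus (unit throat) S = 2 × L²/6 = 18.75 in².
Direct shear f_v = P/L_w = 12.7/15 = 0.8467 kip/in.
Moment M = P × e = 12.7 × 6 = 76.2 kip·in; bending f_b = M/S = 4.064 kip/in.
f_max = √(f_v² + f_b²) = √(0.8467² + 4.064²) = 4.151 kip/in.
φr_n = 0.75 × 0.6 × 60 × (0.707 × 0.1875) = 3.579 kip/in → NOT adequate.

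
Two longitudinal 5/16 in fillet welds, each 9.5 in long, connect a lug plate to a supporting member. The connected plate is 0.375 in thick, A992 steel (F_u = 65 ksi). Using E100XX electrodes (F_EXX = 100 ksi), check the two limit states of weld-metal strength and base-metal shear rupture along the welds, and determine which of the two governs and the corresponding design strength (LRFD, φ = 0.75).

t_e = 0.707 × 0.3125 = 0.2209 in; L = 19 in.
Weld metal: φR_n = 0.75 × 0.6 × 100 × 0.2209 × 19 = 188.9 kips.
Base metal (shear rupture): φR_n = 0.75 × 0.6 × 65 × 0.375 × 19 = 208.4 kips.
Governing: weld metal.

φR_n ≈ 189 kips (weld metal governs)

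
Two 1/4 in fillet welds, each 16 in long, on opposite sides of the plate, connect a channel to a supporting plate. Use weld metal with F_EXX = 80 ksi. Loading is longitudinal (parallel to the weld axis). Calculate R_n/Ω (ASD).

R_n/Ω ≈ 136 kips

Effective throat t_e = 0.707 × 0.25 = 0.1767 in.
Total length L = 32 in; A_we = 0.1767 × 32 = 5.656 in².
F_nw = 0.6 F_EXX = 0.6 × 80 = 48 ksi.
R_n = 48 × 5.656 = 271.5 kips; R_n/Ω = 271.5/2.0 = 135.7 kips.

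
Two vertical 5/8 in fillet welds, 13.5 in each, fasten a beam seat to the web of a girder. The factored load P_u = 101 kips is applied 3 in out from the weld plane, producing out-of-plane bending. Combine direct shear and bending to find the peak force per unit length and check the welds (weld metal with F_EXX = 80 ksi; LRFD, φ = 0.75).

L_w = 2 × 13.5 = 27 in; section modulus (unit throat) S = 2 × L²/6 = 60.75 in².
Direct shear f_v = P/L_w = 101/27 = 3.741 kip/in.
Moment M = P × e = 101 × 3 = 303 kip·in; bending f_b = M/S = 4.988 kip/in.
f_max = √(f_v² + f_b²) = √(3.741² + 4.988²) = 6.235 kip/in.
φr_n = 0.75 × 0.6 × 80 × (0.707 × 0.625) = 15.91 kip/in → adequate.

f_max ≈ 6.23 kip/in; adequate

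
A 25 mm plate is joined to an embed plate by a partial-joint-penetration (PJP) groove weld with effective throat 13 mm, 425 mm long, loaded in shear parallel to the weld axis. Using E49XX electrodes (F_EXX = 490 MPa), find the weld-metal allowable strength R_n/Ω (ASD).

Effective throat (given) t_e = 13 mm.
A_we = 13 × 425 = 5525 mm².
F_nw = 0.6 F_EXX = 294 MPa.
R_n/Ω = (294 × 5525) / 2.0 × 10⁻³ = 812.2 kN.

R_n/Ω ≈ 812 kN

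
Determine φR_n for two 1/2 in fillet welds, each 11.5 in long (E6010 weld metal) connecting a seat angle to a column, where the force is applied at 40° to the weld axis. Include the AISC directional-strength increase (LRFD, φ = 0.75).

φR_n ≈ 276 kips

E60XX → F_EXX = 60 ksi.
t_e = 0.707 × 0.5 = 0.3535 in; A_we = 0.3535 × 23 = 8.13 in².
Directional factor: 1.0 + 0.5 sin^1.5(40°) = 1.258.
F_nw = 0.6 × 60 × 1.258 = 45.28 ksi.
φR_n = 0.75 × 45.28 × 8.13 = 276.1 kips.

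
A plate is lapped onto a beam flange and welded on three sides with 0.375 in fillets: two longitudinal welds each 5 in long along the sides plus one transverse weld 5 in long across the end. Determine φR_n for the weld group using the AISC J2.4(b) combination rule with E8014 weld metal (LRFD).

E80XX → F_EXX = 80 ksi.
t_e = 0.707 × 0.375 = 0.2651 in.
R_nwl = 0.6 × 80 × 0.2651 × 10 = 127.3 kip (longitudinal, 2 welds).
R_nwt = 0.6 × 80 × 0.2651 × 5 = 63.63 kip (transverse, base value).
(i) R_nwl + R_nwt = 190.9 kip; (ii) 0.85 R_nwl + 1.5 R_nwt = 203.6 kip.
R_n = max = 203.6 kip [governs: (ii)]; φR_n = 152.7 kip.

φR_n ≈ 153 kip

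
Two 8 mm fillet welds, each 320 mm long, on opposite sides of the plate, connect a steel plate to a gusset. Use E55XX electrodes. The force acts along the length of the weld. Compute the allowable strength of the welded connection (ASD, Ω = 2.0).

R_n/Ω ≈ 597 kN

E55XX → F_EXX = 550 MPa.
Effective throat t_e = 0.707 × 8 = 5.656 mm.
Total length L = 640 mm; A_we = 5.656 × 640 = 3620 mm².
F_nw = 0.6 F_EXX = 0.6 × 550 = 330 MPa.
R_n = 330 × 3620 × 10⁻³ = 1195 kN; R_n/Ω = 1195/2.0 = 597.3 kN.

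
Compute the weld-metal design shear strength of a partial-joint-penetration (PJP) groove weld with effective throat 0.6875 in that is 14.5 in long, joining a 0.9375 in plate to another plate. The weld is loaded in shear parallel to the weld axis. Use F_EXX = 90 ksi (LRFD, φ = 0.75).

φR_n ≈ 404 kips

Effective throat (given) t_e = 0.6875 in.
A_we = 0.6875 × 14.5 = 9.969 in².
F_nw = 0.6 F_EXX = 54 ksi.
φR_n = 0.75 × 54 × 9.969 = 403.7 kips.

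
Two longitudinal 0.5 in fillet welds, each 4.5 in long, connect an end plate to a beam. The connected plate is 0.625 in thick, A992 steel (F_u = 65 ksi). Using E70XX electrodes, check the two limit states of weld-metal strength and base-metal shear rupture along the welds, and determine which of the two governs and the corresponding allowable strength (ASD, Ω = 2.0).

E70XX → F_EXX = 70 ksi.
t_e = 0.707 × 0.5 = 0.3535 in; L = 9 in.
Weld metal: R_n/Ω = (1/2.0) × 0.6 × 70 × 0.3535 × 9 = 66.81 kips.
Base metal (shear rupture): R_n/Ω = (1/2.0) × 0.6 × 65 × 0.625 × 9 = 109.7 kips.
Governing: weld metal.

R_n/Ω ≈ 66.8 kips (weld metal governs)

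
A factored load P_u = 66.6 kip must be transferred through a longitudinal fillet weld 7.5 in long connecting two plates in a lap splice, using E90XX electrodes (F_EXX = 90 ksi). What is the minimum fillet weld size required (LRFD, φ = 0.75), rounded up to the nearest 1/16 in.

w = 5/16 in

Total weld length L = 7.5 in.
Required throat t_e = P_u / (φ × 0.6 F_EXX × L) = 66.6 / (0.75 × 0.6 × 90 × 7.5) = 0.2193 in.
Required leg w = t_e / 0.707 = 0.3101 in → use 5/16 in.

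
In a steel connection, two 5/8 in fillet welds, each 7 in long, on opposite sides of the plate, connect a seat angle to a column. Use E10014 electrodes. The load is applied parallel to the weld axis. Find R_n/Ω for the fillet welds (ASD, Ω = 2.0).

E100XX → F_EXX = 100 ksi.
Effective throat t_e = 0.707 × 0.625 = 0.4419 in.
Total length L = 14 in; A_we = 0.4419 × 14 = 6.186 in².
F_nw = 0.6 F_EXX = 0.6 × 100 = 60 ksi.
R_n = 60 × 6.186 = 371.2 kips; R_n/Ω = 371.2/2.0 = 185.6 kips.

R_n/Ω ≈ 186 kips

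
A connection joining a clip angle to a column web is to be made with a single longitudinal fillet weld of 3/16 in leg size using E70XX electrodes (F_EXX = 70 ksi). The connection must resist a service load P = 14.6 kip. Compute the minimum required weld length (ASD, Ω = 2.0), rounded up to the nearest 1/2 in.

Throat t_e = 0.707 × 0.1875 = 0.1326 in.
r_n/Ω = (0.6 × 70 × 0.1326) / 2.0 = 2.784 kip/in.
L_req = P / (r_n/Ω) = 14.6 / 2.784 = 5.245 in total.
Round up → use L = 5.5 in.

L = 5.5 in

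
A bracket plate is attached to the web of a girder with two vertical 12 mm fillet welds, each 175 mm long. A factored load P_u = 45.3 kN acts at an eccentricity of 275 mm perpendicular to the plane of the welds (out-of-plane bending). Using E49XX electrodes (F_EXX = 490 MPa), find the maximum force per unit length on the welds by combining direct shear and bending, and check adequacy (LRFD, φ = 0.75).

L_w = 2 × 175 = 350 mm; section modulus (unit throat) S = 2 × L²/6 = 10210 mm².
Direct shear f_v = P/L_w = 45.3×10³/350 = 129.4 N/mm.
Moment M = P × e = 45.3×10³ × 275 = 12458000 N·mm; bending f_b = M/S = 1220 N/mm.
f_max = √(f_v² + f_b²) = √(129.4² + 1220²) = 1227 N/mm.
φr_n = 0.75 × 0.6 × 490 × (0.707 × 12) = 1871 N/mm → adequate.

f_max ≈ 1230 N/mm; adequate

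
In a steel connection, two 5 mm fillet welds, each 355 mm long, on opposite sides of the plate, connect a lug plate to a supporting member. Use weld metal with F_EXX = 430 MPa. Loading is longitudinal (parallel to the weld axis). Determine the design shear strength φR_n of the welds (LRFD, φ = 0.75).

Effective throat t_e = 0.707 × 5 = 3.535 mm.
Total length L = 710 mm; A_we = 3.535 × 710 = 2510 mm².
F_nw = 0.6 F_EXX = 0.6 × 430 = 258 MPa.
φR_n = 0.75 × 258 × 2510 × 10⁻³ = 485.7 kN.

φR_n ≈ 486 kN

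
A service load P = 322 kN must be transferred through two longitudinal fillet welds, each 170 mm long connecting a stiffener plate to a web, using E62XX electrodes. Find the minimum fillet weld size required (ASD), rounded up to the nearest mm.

w = 8 mm

E62XX → F_EXX = 620 MPa.
Total weld length L = 340 mm.
Required throat t_e = P × Ω / (0.6 F_EXX × L) = 322 × 2.0 / (0.6 × 620 × 340 × 10⁻³) = 5.092 mm.
Required leg w = t_e / 0.707 = 7.202 mm → use 8 mm.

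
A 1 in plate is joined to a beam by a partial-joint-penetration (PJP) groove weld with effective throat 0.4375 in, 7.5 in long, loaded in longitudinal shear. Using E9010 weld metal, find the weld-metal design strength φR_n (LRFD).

E90XX → F_EXX = 90 ksi.
Effective throat (given) t_e = 0.4375 in.
A_we = 0.4375 × 7.5 = 3.281 in².
F_nw = 0.6 F_EXX = 54 ksi.
φR_n = 0.75 × 54 × 3.281 = 132.9 kips.

φR_n ≈ 133 kips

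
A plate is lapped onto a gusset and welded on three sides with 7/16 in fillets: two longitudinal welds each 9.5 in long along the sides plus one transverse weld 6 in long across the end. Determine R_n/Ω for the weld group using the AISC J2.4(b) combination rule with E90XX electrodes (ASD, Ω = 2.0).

E90XX → F_EXX = 90 ksi.
t_e = 0.707 × 0.4375 = 0.3093 in.
R_nwl = 0.6 × 90 × 0.3093 × 19 = 317.4 kips (longitudinal, 2 welds).
R_nwt = 0.6 × 90 × 0.3093 × 6 = 100.2 kips (transverse, base value).
(i) R_nwl + R_nwt = 417.6 kips; (ii) 0.85 R_nwl + 1.5 R_nwt = 420.1 kips.
R_n = max = 420.1 kips [governs: (ii)]; R_n/Ω = 210 kips.

R_n/Ω ≈ 210 kips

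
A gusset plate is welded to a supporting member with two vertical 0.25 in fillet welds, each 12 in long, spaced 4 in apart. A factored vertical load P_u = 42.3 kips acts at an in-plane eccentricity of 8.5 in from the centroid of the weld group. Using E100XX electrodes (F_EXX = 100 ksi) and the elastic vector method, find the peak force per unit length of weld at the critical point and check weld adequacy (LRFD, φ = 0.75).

Total weld length L_w = 24 in. Treat welds as unit-width lines.
Polar moment about centroid: J = 2[d³/12 + d(b/2)²] = 2[12³/12 + 12×2²] = 384 in³.
Direct shear f_v = P/L_w = 42.3 / 24 = 1.762 kip/in (vertical).
Torsion M = P·e = 42.3 × 8.5 = 359.55 kip·in.
Critical point at (x, y) = (2, 6) from centroid. f_tx = M·y/J = 5.618 kip/in; f_ty = M·x/J = 1.873 kip/in.
Resultant f_max = √[f_tx² + (f_v + f_ty)²] = √[5.618² + (1.762 + 1.873)²] = 6.691 kip/in.
Capacity per unit length: φr_n = 0.75 × 0.6 × 100 × (0.707 × 0.25) = 7.954 kip/in.
6.691 ≤ 7.954 → adequate.

f_max ≈ 6.69 kip/in; adequate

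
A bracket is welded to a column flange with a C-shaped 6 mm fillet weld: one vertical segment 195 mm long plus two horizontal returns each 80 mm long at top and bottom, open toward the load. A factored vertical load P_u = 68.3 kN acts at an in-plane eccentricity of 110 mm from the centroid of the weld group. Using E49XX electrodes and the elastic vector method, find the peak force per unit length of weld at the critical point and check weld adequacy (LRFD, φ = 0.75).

E49XX → F_EXX = 490 MPa.
Total weld length L_w = 355 mm. Treat welds as unit-width lines.
Centroid: x̄ = 2×80×40 / 355 = 18.03 mm from the vertical weld.
Polar moment about centroid: J = I_x + I_y = [195³/12 + 2×80×97.5²] + [195×18.03² + 2(80³/12 + 80×21.97²)] = 2365000 mm³.
Direct shear f_v = P/L_w = 68.3×10³ / 355 = 192.4 N/mm (vertical).
Torsion M = P·e = 68.3×10³ × 110 = 7513000 N·mm.
Critical point at (x, y) = (61.97, 97.5) from centroid. f_tx = M·y/J = 309.8 N/mm; f_ty = M·x/J = 196.9 N/mm.
Resultant f_max = √[f_tx² + (f_v + f_ty)²] = √[309.8² + (192.4 + 196.9)²] = 497.5 N/mm.
Capacity per unit length: φr_n = 0.75 × 0.6 × 490 × (0.707 × 6) = 935.4 N/mm.
497.5 ≤ 935.4 → adequate.

f_max ≈ 497 N/mm; adequate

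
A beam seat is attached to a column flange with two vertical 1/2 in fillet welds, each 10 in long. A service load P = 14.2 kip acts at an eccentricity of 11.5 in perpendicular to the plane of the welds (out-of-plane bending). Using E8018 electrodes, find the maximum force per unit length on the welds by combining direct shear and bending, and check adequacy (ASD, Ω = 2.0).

f_max ≈ 4.95 kip/in; adequate

E80XX → F_EXX = 80 ksi.
L_w = 2 × 10 = 20 in; section modulus (unit throat) S = 2 × L²/6 = 33.33 in².
Direct shear f_v = P/L_w = 14.2/20 = 0.71 kip/in.
Moment M = P × e = 14.2 × 11.5 = 163.3 kip·in; bending f_b = M/S = 4.899 kip/in.
f_max = √(f_v² + f_b²) = √(0.71² + 4.899²) = 4.95 kip/in.
r_n/Ω = (1/2.0) × 0.6 × 80 × (0.707 × 0.5) = 8.484 kip/in → adequate.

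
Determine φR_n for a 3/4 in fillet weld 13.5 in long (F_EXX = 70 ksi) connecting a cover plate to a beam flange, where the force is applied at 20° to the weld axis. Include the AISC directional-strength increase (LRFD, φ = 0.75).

φR_n ≈ 248 kip

t_e = 0.707 × 0.75 = 0.5302 in; A_we = 0.5302 × 13.5 = 7.158 in².
Directional factor: 1.0 + 0.5 sin^1.5(20°) = 1.1.
F_nw = 0.6 × 70 × 1.1 = 46.2 ksi.
φR_n = 0.75 × 46.2 × 7.158 = 248 kip.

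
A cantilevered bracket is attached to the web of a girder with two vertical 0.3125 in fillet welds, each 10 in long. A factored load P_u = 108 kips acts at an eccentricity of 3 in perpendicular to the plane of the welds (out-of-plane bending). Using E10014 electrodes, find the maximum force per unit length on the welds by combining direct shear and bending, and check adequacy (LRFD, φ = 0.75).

f_max ≈ 11.1 kip/in; NOT adequate

E100XX → F_EXX = 100 ksi.
L_w = 2 × 10 = 20 in; section modulus (unit throat) S = 2 × L²/6 = 33.33 in².
Direct shear f_v = P/L_w = 108/20 = 5.4 kip/in.
Moment M = P × e = 108 × 3 = 324 kip·in; bending f_b = M/S = 9.72 kip/in.
f_max = √(f_v² + f_b²) = √(5.4² + 9.72²) = 11.12 kip/in.
φr_n = 0.75 × 0.6 × 100 × (0.707 × 0.3125) = 9.942 kip/in → NOT adequate.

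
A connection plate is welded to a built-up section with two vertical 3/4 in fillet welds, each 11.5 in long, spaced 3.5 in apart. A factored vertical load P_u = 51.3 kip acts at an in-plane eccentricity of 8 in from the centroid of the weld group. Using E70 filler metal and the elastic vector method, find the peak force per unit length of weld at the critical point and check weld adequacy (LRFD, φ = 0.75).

f_max ≈ 8.54 kip/in; adequate

E70XX → F_EXX = 70 ksi.
Total weld length L_w = 23 in. Treat welds as unit-width lines.
Polar moment about centroid: J = 2[d³/12 + d(b/2)²] = 2[11.5³/12 + 11.5×1.75²] = 323.9 in³.
Direct shear f_v = P/L_w = 51.3 / 23 = 2.23 kip/in (vertical).
Torsion M = P·e = 51.3 × 8 = 410.4 kip·in.
Critical point at (x, y) = (1.75, 5.75) from centroid. f_tx = M·y/J = 7.285 kip/in; f_ty = M·x/J = 2.217 kip/in.
Resultant f_max = √[f_tx² + (f_v + f_ty)²] = √[7.285² + (2.23 + 2.217)²] = 8.536 kip/in.
Capacity per unit length: φr_n = 0.75 × 0.6 × 70 × (0.707 × 0.75) = 16.7 kip/in.
8.536 ≤ 16.7 → adequate.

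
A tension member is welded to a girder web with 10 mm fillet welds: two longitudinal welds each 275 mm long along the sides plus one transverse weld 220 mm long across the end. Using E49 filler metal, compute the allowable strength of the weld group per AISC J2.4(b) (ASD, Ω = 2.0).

R_n/Ω ≈ 829 kN

E49XX → F_EXX = 490 MPa.
t_e = 0.707 × 10 = 7.07 mm.
R_nwl = 0.6 × 490 × 7.07 × 550 × 10⁻³ = 1143 kN (longitudinal, 2 welds).
R_nwt = 0.6 × 490 × 7.07 × 220 × 10⁻³ = 457.3 kN (transverse, base value).
(i) R_nwl + R_nwt = 1601 kN; (ii) 0.85 R_nwl + 1.5 R_nwt = 1658 kN.
R_n = max = 1658 kN [governs: (ii)]; R_n/Ω = 828.8 kN.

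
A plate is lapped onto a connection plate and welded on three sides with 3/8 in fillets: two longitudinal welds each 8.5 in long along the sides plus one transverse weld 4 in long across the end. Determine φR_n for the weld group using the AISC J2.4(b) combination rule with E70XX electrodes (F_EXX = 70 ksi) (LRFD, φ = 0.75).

φR_n ≈ 175 kip

t_e = 0.707 × 0.375 = 0.2651 in.
R_nwl = 0.6 × 70 × 0.2651 × 17 = 189.3 kip (longitudinal, 2 welds).
R_nwt = 0.6 × 70 × 0.2651 × 4 = 44.54 kip (transverse, base value).
(i) R_nwl + R_nwt = 233.8 kip; (ii) 0.85 R_nwl + 1.5 R_nwt = 227.7 kip.
R_n = max = 233.8 kip [governs: (i)]; φR_n = 175.4 kip.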